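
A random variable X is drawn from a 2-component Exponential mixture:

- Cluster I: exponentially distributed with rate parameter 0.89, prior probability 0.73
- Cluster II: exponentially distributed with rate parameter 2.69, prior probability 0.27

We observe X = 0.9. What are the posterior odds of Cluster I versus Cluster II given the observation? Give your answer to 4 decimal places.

Only the two components matter; the odds are (P(Z=i) f_i(x)) / (P(Z=j) f_j(x)).
Component likelihoods at x = 0.9:
  p_I = 0.89·e^(−0.89·0.9) = 0.89·e^(−0.8010) = 0.399503
  p_II = 2.69·e^(−2.69·0.9) = 2.69·e^(−2.4210) = 0.23896
Odds = (0.73/0.27) × (0.399503/0.23896) = 2.7037 × 1.67184 ≈ 4.5202

4.5202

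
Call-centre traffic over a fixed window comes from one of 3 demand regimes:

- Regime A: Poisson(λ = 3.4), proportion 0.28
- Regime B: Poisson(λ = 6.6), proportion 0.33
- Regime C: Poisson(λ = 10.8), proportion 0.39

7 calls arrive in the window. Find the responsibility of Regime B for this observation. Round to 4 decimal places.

Posterior ∝ prior × likelihood, so P(k | x) ∝ π_k f_k(x); normalise over all components.
Component likelihoods at x = 7 calls:
  f_A = 0.0347793
  f_B = 0.147243
  f_C = 0.0693674
Weight by the priors:
  π_A·f_A = 0.28 × 0.0347793 = 0.0097382
  π_B·f_B = 0.33 × 0.147243 = 0.0485901
  π_C·f_C = 0.39 × 0.0693674 = 0.0270533
Normaliser: 0.0097382 + 0.0485901 + 0.0270533 = 0.0853815
P(Regime B | the observation) ≈ 0.5691

0.5691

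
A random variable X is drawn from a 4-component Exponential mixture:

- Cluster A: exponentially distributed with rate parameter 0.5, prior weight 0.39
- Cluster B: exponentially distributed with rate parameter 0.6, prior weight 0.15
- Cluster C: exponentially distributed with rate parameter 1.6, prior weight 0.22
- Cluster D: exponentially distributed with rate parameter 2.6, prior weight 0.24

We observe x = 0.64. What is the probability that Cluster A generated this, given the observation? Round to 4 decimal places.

0.3164

By Bayes' theorem, P(k | x) = w_k f_k(x) / Σ_j w_j f_j(x).
Component likelihoods at x = 0.64:
  p_A = 0.363075
  p_B = 0.408679
  p_C = 0.574649
  p_D = 0.492388
Prior × likelihood for each component:
  w_A·p_A = 0.39 × 0.363075 = 0.141599
  w_B·p_B = 0.15 × 0.408679 = 0.0613018
  w_C·p_C = 0.22 × 0.574649 = 0.126423
  w_D·p_D = 0.24 × 0.492388 = 0.118173
Normaliser: 0.141599 + 0.0613018 + 0.126423 + 0.118173 = 0.447497
So the posterior for Cluster A is 0.141599 / 0.447497 ≈ 0.3164.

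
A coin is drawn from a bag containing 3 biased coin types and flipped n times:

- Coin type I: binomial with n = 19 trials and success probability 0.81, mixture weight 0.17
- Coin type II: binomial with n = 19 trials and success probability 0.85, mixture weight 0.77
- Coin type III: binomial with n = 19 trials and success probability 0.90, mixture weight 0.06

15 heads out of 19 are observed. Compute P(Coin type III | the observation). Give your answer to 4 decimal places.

0.0276

By Bayes' theorem, P(k | x) = π_k f_k(x) / Σ_j π_j f_j(x).
Binomial probabilities:
  f_I = C(19,15)·0.81^15·0.19^4 = 3876·0.0423912·0.00130321 = 0.214128
  f_II = C(19,15)·0.85^15·0.15^4 = 3876·0.0873542·0.00050625 = 0.171409
  f_III = C(19,15)·0.90^15·0.10^4 = 3876·0.205891·0.0001 = 0.0798034
Unnormalised posteriors:
  π_I·f_I = 0.17 × 0.214128 = 0.0364018
  π_II·f_II = 0.77 × 0.171409 = 0.131985
  π_III·f_III = 0.06 × 0.0798034 = 0.0047882
Normaliser: 0.0364018 + 0.131985 + 0.0047882 = 0.173175
So the posterior for Coin type III is 0.0047882 / 0.173175 ≈ 0.0276.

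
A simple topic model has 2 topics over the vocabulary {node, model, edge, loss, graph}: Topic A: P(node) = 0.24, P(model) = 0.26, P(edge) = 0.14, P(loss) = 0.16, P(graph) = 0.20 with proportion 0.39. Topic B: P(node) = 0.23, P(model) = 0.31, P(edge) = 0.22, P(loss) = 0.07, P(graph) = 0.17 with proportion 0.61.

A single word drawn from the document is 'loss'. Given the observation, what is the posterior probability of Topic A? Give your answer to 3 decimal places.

0.594

Posterior ∝ prior × likelihood, so P(k | x) ∝ π_k f_k(x); normalise over all components.
Evaluate each component's likelihood at the observed value:
  f_A = P(loss | comp) = 0.16
  f_B = P(loss | comp) = 0.07
Unnormalised posteriors:
  π_A·f_A = 0.39 × 0.16 = 0.0624
  π_B·f_B = 0.61 × 0.07 = 0.0427
Normaliser: 0.0624 + 0.0427 = 0.1051
P(Topic A | data) = 0.0624 / 0.1051 ≈ 0.594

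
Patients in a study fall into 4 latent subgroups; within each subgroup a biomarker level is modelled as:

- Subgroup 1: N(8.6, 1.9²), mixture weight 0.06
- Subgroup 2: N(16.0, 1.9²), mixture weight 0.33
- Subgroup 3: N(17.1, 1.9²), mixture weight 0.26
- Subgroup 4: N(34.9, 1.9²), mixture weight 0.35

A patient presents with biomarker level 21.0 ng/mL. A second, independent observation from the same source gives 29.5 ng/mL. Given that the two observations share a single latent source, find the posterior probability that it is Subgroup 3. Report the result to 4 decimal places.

0.9929

By Bayes' theorem, P(k | x) = P(Z=k) f_k(x) / Σ_j P(Z=j) f_j(x).
Since both observations come from the same component, the likelihood for component k is f_k(x₁)·f_k(x₂).
  p_1 = [(1/(1.9·√(2π)))·exp(−(21.0−8.6)²/(2·1.9²)) = 0.209970·exp(-21.29640) = 1.18372e-10] × [1.11517e-27] = 1.32004e-37
  p_2 = [(1/(1.9·√(2π)))·exp(−(21.0−16.0)²/(2·1.9²)) = 0.209970·exp(-3.46260) = 0.00658213] × [2.28839e-12] = 1.50625e-14
  p_3 = [(1/(1.9·√(2π)))·exp(−(21.0−17.1)²/(2·1.9²)) = 0.209970·exp(-2.10665) = 0.0255418] × [1.18372e-10] = 3.02342e-12
  p_4 = [(1/(1.9·√(2π)))·exp(−(21.0−34.9)²/(2·1.9²)) = 0.209970·exp(-26.76039) = 5.01496e-13] × [0.00369944] = 1.85526e-15
Multiply by the mixture weights:
  P(Z=1)·p_1 = 0.06 × 1.32004e-37 = 7.92026e-39
  P(Z=2)·p_2 = 0.33 × 1.50625e-14 = 4.97061e-15
  P(Z=3)·p_3 = 0.26 × 3.02342e-12 = 7.8609e-13
  P(Z=4)·p_4 = 0.35 × 1.85526e-15 = 6.4934e-16
Denominator: 7.92026e-39 + 4.97061e-15 + 7.8609e-13 + 6.4934e-16 = 7.9171e-13
So the posterior for Subgroup 3 is 7.8609e-13 / 7.9171e-13 ≈ 0.9929.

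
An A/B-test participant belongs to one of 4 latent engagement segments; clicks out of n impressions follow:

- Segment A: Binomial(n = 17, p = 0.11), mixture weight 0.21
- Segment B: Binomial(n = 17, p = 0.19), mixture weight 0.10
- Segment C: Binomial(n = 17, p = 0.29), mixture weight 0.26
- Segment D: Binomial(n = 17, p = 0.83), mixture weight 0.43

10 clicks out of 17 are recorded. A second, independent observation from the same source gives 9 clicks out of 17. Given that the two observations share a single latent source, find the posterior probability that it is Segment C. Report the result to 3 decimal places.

The responsibility of component k is π_k f_k(x) divided by Σ_j π_j f_j(x).
Since both observations come from the same component, the likelihood for component k is f_k(x₁)·f_k(x₂).
  f_A = [C(17,10)·0.11^10·0.89^7 = 19448·2.59374e-10·0.442313 = 2.23117e-06] × [2.25652e-05] = 5.03467e-11
  f_B = [C(17,10)·0.19^10·0.81^7 = 19448·6.13107e-08·0.228768 = 0.000272776] × [0.00145361] = 3.9651e-07
  f_C = [C(17,10)·0.29^10·0.71^7 = 19448·4.20707e-06·0.0909512 = 0.00744155] × [0.0227737] = 0.000169472
  f_D = [C(17,10)·0.83^10·0.17^7 = 19448·0.15516·4.10339e-06 = 0.0123822] × [0.00317015] = 3.92534e-05
Multiply by the mixture weights:
  π_A·f_A = 0.21 × 5.03467e-11 = 1.05728e-11
  π_B·f_B = 0.10 × 3.9651e-07 = 3.9651e-08
  π_C·f_C = 0.26 × 0.000169472 = 4.40626e-05
  π_D·f_D = 0.43 × 3.92534e-05 = 1.6879e-05
Marginal: 1.05728e-11 + 3.9651e-08 + 4.40626e-05 + 1.6879e-05 = 6.09813e-05
P(Segment C | x₁, x₂) = 4.40626e-05 / 6.09813e-05 ≈ 0.723

0.723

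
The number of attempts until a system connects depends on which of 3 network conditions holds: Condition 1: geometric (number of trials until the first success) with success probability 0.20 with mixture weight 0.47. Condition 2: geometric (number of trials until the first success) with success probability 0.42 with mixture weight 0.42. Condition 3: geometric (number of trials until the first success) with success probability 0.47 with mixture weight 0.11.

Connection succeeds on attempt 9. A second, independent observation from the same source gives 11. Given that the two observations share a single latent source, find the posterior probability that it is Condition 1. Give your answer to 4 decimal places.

0.9873

P(component k | x) = P(Z=k)·f_k(x) / marginal(x), where marginal(x) = Σ_j P(Z=j)·f_j(x).
Since both observations come from the same component, the likelihood for component k is f_k(x₁)·f_k(x₂).
  f_1 = [0.20·(1−0.20)^8 = 0.20·0.167772 = 0.0335544] × [0.0214748] = 0.000720576
  f_2 = [0.42·(1−0.42)^8 = 0.42·0.0128063 = 0.00537865] × [0.00180938] = 9.73201e-06
  f_3 = [0.47·(1−0.47)^8 = 0.47·0.00622597 = 0.00292621] × [0.000821971] = 2.40526e-06
Unnormalised posteriors:
  P(Z=1)·f_1 = 0.47 × 0.000720576 = 0.000338671
  P(Z=2)·f_2 = 0.42 × 9.73201e-06 = 4.08744e-06
  P(Z=3)·f_3 = 0.11 × 2.40526e-06 = 2.64578e-07
Evidence: 0.000338671 + 4.08744e-06 + 2.64578e-07 = 0.000343023
Responsibility of Condition 1: 0.000338671 / 0.000343023 ≈ 0.9873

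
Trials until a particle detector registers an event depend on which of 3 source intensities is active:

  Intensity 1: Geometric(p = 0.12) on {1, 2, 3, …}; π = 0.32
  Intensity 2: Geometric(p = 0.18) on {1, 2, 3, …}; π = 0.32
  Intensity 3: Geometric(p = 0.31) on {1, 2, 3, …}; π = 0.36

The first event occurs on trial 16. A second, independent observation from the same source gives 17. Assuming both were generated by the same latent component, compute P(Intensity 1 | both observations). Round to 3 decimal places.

0.796

P(component k | x) = w_k·f_k(x) / marginal(x), where marginal(x) = Σ_j w_j·f_j(x).
Since both observations come from the same component, the likelihood for component k is f_k(x₁)·f_k(x₂).
  f_1 = [0.12·(1−0.12)^15 = 0.12·0.146974 = 0.0176369] × [0.0155204] = 0.000273732
  f_2 = [0.18·(1−0.18)^15 = 0.18·0.0509575 = 0.00917234] × [0.00752132] = 6.89881e-05
  f_3 = [0.31·(1−0.31)^15 = 0.31·0.00382592 = 0.00118604] × [0.000818365] = 9.70611e-07
Weight by the priors:
  w_1·f_1 = 0.32 × 0.000273732 = 8.75942e-05
  w_2·f_2 = 0.32 × 6.89881e-05 = 2.20762e-05
  w_3·f_3 = 0.36 × 9.70611e-07 = 3.4942e-07
Evidence: 8.75942e-05 + 2.20762e-05 + 3.4942e-07 = 0.00011002
So the posterior for Intensity 1 is 8.75942e-05 / 0.00011002 ≈ 0.796.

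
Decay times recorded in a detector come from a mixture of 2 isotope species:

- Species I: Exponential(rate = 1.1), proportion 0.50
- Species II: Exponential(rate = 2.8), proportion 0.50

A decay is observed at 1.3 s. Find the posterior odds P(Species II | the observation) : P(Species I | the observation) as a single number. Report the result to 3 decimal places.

0.279

Since P(k|x) ∝ P(Z=k) f_k(x), the posterior odds are P(Z=i) f_i(x) / (P(Z=j) f_j(x)).
Evaluate each component's likelihood at the observed value:
  p_I = 1.1·e^(−1.1·1.3) = 1.1·e^(−1.4300) = 0.26324
  p_II = 2.8·e^(−2.8·1.3) = 2.8·e^(−3.6400) = 0.0735066
0.0367533 / 0.13162 ≈ 0.279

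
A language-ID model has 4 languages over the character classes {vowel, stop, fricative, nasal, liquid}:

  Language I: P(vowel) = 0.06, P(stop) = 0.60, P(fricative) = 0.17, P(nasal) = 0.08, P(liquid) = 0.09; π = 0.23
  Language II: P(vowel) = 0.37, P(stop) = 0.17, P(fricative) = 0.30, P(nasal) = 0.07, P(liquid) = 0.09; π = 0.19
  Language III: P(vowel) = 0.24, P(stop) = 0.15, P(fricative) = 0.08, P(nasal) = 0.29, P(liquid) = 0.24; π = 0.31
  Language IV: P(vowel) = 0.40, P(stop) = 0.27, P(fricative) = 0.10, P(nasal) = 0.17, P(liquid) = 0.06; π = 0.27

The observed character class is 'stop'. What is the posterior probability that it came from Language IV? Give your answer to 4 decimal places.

0.2516

By Bayes' theorem, P(k | x) = w_k f_k(x) / Σ_j w_j f_j(x).
Component likelihoods at x = 'stop':
  f_I = P(stop | comp) = 0.60
  f_II = P(stop | comp) = 0.17
  f_III = P(stop | comp) = 0.15
  f_IV = P(stop | comp) = 0.27
Weight by the priors:
  w_I·f_I = 0.23 × 0.6 = 0.138
  w_II·f_II = 0.19 × 0.17 = 0.0323
  w_III·f_III = 0.31 × 0.15 = 0.0465
  w_IV·f_IV = 0.27 × 0.27 = 0.0729
Normaliser: 0.138 + 0.0323 + 0.0465 + 0.0729 = 0.2897
P(Language IV | data) = 0.0729 / 0.2897 ≈ 0.2516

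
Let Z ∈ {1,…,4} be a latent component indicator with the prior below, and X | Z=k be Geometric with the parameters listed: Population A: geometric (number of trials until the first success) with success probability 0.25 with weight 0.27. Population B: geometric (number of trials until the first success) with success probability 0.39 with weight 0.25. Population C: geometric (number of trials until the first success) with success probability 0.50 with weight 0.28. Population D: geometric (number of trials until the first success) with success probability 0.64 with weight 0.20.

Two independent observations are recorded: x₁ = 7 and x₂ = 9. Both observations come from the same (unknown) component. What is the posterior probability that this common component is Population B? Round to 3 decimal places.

Posterior ∝ prior × likelihood, so P(k | x) ∝ P(Z=k) f_k(x); normalise over all components.
Since both observations come from the same component, the likelihood for component k is f_k(x₁)·f_k(x₂).
  f_A = [0.0444946] × [0.0250282] = 0.00111362
  f_B = [0.0200929] × [0.00747659] = 0.000150227
  f_C = [0.0078125] × [0.00195312] = 1.52588e-05
  f_D = [0.00139314] × [0.000180551] = 2.51533e-07
Prior × likelihood for each component:
  P(Z=A)·f_A = 0.27 × 0.00111362 = 0.000300678
  P(Z=B)·f_B = 0.25 × 0.000150227 = 3.75567e-05
  P(Z=C)·f_C = 0.28 × 1.52588e-05 = 4.27246e-06
  P(Z=D)·f_D = 0.20 × 2.51533e-07 = 5.03066e-08
Denominator: 0.000300678 + 3.75567e-05 + 4.27246e-06 + 5.03066e-08 = 0.000342557
Responsibility of Population B: 3.75567e-05 / 0.000342557 ≈ 0.110

0.110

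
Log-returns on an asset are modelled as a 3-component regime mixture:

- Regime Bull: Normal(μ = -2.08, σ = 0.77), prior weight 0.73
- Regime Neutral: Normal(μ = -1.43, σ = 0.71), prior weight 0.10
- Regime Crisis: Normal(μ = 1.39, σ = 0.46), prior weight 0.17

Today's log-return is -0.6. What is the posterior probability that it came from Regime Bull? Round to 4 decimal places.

0.6775

The responsibility of component k is π_k f_k(x) divided by Σ_j π_j f_j(x).
Component likelihoods at x = -0.6:
  L_Bull = 0.0816948
  L_Neutral = 0.283726
  L_Crisis = 7.48575e-05
Unnormalised posteriors:
  π_Bull·L_Bull = 0.73 × 0.0816948 = 0.0596372
  π_Neutral·L_Neutral = 0.10 × 0.283726 = 0.0283726
  π_Crisis·L_Crisis = 0.17 × 7.48575e-05 = 1.27258e-05
Evidence: 0.0596372 + 0.0283726 + 1.27258e-05 = 0.0880225
So the posterior for Regime Bull is 0.0596372 / 0.0880225 ≈ 0.6775.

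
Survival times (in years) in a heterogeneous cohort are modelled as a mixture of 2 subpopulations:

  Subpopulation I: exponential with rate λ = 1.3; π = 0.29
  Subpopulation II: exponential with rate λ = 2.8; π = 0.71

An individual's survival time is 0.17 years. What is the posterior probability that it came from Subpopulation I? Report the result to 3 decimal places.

Apply Bayes' rule: the posterior for each component is proportional to its prior times its likelihood at x.
Component likelihoods at x = 0.17 years:
  p_I = 1.04223
  p_II = 1.73954
Multiply by the mixture weights:
  π_I·p_I = 0.29 × 1.04223 = 0.302247
  π_II·p_II = 0.71 × 1.73954 = 1.23507
Marginal: 0.302247 + 1.23507 = 1.53732
P(Subpopulation I | x) = 0.302247 / 1.53732 ≈ 0.197

0.197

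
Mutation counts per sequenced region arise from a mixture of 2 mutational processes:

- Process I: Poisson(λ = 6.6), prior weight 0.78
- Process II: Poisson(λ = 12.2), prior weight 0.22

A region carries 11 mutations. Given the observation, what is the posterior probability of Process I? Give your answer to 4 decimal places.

0.5269

Posterior ∝ prior × likelihood, so P(k | x) ∝ π_k f_k(x); normalise over all components.
Component likelihoods at x = 11 mutations:
  f_I = e^(−6.6)·6.6^11/11! = 0.0352764
  f_II = e^(−12.2)·12.2^11/11! = 0.112308
Unnormalised posteriors:
  π_I·f_I = 0.78 × 0.0352764 = 0.0275156
  π_II·f_II = 0.22 × 0.112308 = 0.0247077
Marginal: 0.0275156 + 0.0247077 = 0.0522233
Responsibility of Process I: 0.0275156 / 0.0522233 ≈ 0.5269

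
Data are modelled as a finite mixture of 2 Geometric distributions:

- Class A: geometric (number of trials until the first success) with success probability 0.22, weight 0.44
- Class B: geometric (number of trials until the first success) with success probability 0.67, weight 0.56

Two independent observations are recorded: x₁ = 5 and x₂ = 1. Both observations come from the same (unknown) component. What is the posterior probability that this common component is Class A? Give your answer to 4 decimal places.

0.7256

Posterior ∝ prior × likelihood, so P(k | x) ∝ π_k f_k(x); normalise over all components.
Since both observations come from the same component, the likelihood for component k is f_k(x₁)·f_k(x₂).
  p_A = [0.0814331] × [0.22] = 0.0179153
  p_B = [0.00794567] × [0.67] = 0.0053236
Multiply by the mixture weights:
  π_A·p_A = 0.44 × 0.0179153 = 0.00788273
  π_B·p_B = 0.56 × 0.0053236 = 0.00298122
Evidence: 0.00788273 + 0.00298122 = 0.0108639
P(Class A | x₁, x₂) ≈ 0.7256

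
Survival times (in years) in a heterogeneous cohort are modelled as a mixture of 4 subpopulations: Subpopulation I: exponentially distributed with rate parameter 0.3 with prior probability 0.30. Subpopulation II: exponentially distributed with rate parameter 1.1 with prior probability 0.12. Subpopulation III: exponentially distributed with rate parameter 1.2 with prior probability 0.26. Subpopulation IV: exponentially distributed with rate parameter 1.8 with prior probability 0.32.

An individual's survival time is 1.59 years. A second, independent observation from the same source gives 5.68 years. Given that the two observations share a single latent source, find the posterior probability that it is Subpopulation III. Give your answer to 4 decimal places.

0.0193

Apply Bayes' rule: the posterior for each component is proportional to its prior times its likelihood at x.
Since both observations come from the same component, the likelihood for component k is f_k(x₁)·f_k(x₂).
  f_I = [0.3·e^(−0.3·1.59) = 0.3·e^(−0.4770) = 0.186193] × [0.0545863] = 0.0101636
  f_II = [1.1·e^(−1.1·1.59) = 1.1·e^(−1.7490) = 0.191343] × [0.00212775] = 0.000407129
  f_III = [1.2·e^(−1.2·1.59) = 1.2·e^(−1.9080) = 0.178052] × [0.00131532] = 0.000234195
  f_IV = [1.8·e^(−1.8·1.59) = 1.8·e^(−2.8620) = 0.102878] × [6.53199e-05] = 6.71997e-06
Weight by the priors:
  w_I·f_I = 0.30 × 0.0101636 = 0.00304907
  w_II·f_II = 0.12 × 0.000407129 = 4.88555e-05
  w_III·f_III = 0.26 × 0.000234195 = 6.08907e-05
  w_IV·f_IV = 0.32 × 6.71997e-06 = 2.15039e-06
Denominator: 0.00304907 + 4.88555e-05 + 6.08907e-05 + 2.15039e-06 = 0.00316097
P(Subpopulation III | x) ≈ 0.0193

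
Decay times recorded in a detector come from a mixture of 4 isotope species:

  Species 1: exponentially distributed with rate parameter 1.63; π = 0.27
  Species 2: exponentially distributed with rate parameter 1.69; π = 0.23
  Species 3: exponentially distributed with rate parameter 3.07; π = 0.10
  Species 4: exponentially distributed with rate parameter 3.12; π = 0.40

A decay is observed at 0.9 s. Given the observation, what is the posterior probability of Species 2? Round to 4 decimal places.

P(component k | x) = π_k·f_k(x) / marginal(x), where marginal(x) = Σ_j π_j·f_j(x).
Evaluate each component's likelihood at the observed value:
  L_1 = 0.375905
  L_2 = 0.369254
  L_3 = 0.193724
  L_4 = 0.188216
Multiply by the mixture weights:
  π_1·L_1 = 0.27 × 0.375905 = 0.101494
  π_2·L_2 = 0.23 × 0.369254 = 0.0849283
  π_3·L_3 = 0.10 × 0.193724 = 0.0193724
  π_4·L_4 = 0.40 × 0.188216 = 0.0752863
Denominator: 0.101494 + 0.0849283 + 0.0193724 + 0.0752863 = 0.281081
So the posterior for Species 2 is 0.0849283 / 0.281081 ≈ 0.3021.

0.3021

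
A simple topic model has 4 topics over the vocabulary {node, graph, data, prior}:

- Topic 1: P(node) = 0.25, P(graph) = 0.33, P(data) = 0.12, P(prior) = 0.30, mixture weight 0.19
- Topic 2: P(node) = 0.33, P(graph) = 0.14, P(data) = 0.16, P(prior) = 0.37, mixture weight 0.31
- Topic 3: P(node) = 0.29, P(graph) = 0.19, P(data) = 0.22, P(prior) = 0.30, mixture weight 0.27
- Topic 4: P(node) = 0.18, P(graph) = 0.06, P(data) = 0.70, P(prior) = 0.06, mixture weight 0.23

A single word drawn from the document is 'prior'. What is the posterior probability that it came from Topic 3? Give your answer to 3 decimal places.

0.304

Posterior ∝ prior × likelihood, so P(k | x) ∝ P(Z=k) f_k(x); normalise over all components.
Categorical probabilities:
  p_1 = P(prior | comp) = 0.30
  p_2 = P(prior | comp) = 0.37
  p_3 = P(prior | comp) = 0.30
  p_4 = P(prior | comp) = 0.06
Prior × likelihood for each component:
  P(Z=1)·p_1 = 0.19 × 0.3 = 0.057
  P(Z=2)·p_2 = 0.31 × 0.37 = 0.1147
  P(Z=3)·p_3 = 0.27 × 0.3 = 0.081
  P(Z=4)·p_4 = 0.23 × 0.06 = 0.0138
Marginal: 0.057 + 0.1147 + 0.081 + 0.0138 = 0.2665
P(Topic 3 | x) ≈ 0.304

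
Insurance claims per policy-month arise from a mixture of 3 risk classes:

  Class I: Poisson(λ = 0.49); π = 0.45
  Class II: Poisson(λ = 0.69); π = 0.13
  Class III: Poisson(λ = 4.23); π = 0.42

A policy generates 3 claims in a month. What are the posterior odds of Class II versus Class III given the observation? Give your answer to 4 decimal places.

Since P(k|x) ∝ π_k f_k(x), the posterior odds are π_i f_i(x) / (π_j f_j(x)).
Evaluate each component's likelihood at the observed value:
  L_I = e^(−0.49)·0.49^3/3! = 0.0120125
  L_II = e^(−0.69)·0.69^3/3! = 0.027462
  L_III = e^(−4.23)·4.23^3/3! = 0.183571
Odds = (0.13/0.42) × (0.027462/0.183571) = 0.309524 × 0.149599 ≈ 0.0463

0.0463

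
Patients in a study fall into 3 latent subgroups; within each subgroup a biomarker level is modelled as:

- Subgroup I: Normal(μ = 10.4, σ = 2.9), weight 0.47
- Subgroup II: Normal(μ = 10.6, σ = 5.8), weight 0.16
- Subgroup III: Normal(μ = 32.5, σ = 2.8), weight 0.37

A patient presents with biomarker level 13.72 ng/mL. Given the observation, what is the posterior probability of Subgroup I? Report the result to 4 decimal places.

Apply Bayes' rule: the posterior for each component is proportional to its prior times its likelihood at x.
Component likelihoods at x = 13.72 ng/mL:
  f_I = (1/(2.9·√(2π)))·exp(−(13.72−10.4)²/(2·2.9²)) = 0.137566·exp(-0.65532) = 0.0714352
  f_II = (1/(5.8·√(2π)))·exp(−(13.72−10.6)²/(2·5.8²)) = 0.068783·exp(-0.14468) = 0.0595177
  f_III = (1/(2.8·√(2π)))·exp(−(13.72−32.5)²/(2·2.8²)) = 0.142479·exp(-22.49288) = 2.42782e-11
Weight by the priors:
  P(Z=I)·f_I = 0.47 × 0.0714352 = 0.0335745
  P(Z=II)·f_II = 0.16 × 0.0595177 = 0.00952283
  P(Z=III)·f_III = 0.37 × 2.42782e-11 = 8.98295e-12
Denominator: 0.0335745 + 0.00952283 + 8.98295e-12 = 0.0430974
P(Subgroup I | 13.72 ng/mL) ≈ 0.7790

0.7790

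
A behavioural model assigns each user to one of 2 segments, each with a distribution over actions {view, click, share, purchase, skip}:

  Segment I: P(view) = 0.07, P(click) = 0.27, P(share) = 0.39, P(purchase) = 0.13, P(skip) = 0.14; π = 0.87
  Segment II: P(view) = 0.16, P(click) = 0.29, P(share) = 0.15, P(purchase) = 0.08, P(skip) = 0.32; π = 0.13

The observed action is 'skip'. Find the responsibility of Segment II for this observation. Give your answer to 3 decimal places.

0.255

By Bayes' theorem, P(k | x) = w_k f_k(x) / Σ_j w_j f_j(x).
Component likelihoods at x = 'skip':
  p_I = P(skip | comp) = 0.14
  p_II = P(skip | comp) = 0.32
Multiply by the mixture weights:
  w_I·p_I = 0.87 × 0.14 = 0.1218
  w_II·p_II = 0.13 × 0.32 = 0.0416
Marginal: 0.1218 + 0.0416 = 0.1634
Responsibility of Segment II: 0.0416 / 0.1634 ≈ 0.255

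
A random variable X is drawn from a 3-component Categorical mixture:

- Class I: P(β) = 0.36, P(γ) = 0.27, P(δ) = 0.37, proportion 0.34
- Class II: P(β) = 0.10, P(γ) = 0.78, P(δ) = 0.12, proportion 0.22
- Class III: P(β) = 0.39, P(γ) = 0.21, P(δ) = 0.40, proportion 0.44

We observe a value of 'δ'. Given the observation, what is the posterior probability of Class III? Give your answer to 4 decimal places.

0.5363

By Bayes' theorem, P(k | x) = π_k f_k(x) / Σ_j π_j f_j(x).
Component likelihoods at x = 'δ':
  p_I = P(δ | comp) = 0.37
  p_II = P(δ | comp) = 0.12
  p_III = P(δ | comp) = 0.40
Unnormalised posteriors:
  π_I·p_I = 0.34 × 0.37 = 0.1258
  π_II·p_II = 0.22 × 0.12 = 0.0264
  π_III·p_III = 0.44 × 0.4 = 0.176
Denominator: 0.1258 + 0.0264 + 0.176 = 0.3282
Responsibility of Class III: 0.176 / 0.3282 ≈ 0.5363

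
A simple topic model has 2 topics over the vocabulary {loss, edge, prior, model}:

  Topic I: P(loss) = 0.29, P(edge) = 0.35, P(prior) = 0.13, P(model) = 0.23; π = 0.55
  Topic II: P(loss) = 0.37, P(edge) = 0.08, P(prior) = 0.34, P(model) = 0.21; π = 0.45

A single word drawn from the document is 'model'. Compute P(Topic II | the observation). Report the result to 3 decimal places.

By Bayes' theorem, P(k | x) = π_k f_k(x) / Σ_j π_j f_j(x).
Evaluate each component's likelihood at the observed value:
  p_I = 0.23
  p_II = 0.21
Multiply by the mixture weights:
  π_I·p_I = 0.55 × 0.23 = 0.1265
  π_II·p_II = 0.45 × 0.21 = 0.0945
Evidence: 0.1265 + 0.0945 = 0.221
P(Topic II | 'model') = 0.0945 / 0.221 ≈ 0.428

0.428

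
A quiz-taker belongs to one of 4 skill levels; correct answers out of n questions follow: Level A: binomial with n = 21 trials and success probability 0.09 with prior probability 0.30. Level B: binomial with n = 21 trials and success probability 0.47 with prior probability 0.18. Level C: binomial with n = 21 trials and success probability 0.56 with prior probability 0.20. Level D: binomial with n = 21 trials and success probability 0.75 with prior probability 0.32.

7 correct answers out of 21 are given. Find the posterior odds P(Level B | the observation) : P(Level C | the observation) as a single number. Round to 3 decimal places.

3.574

Only the two components matter; the odds are (P(Z=i) f_i(x)) / (P(Z=j) f_j(x)).
Component likelihoods at x = 7 correct answers out of 21:
  f_A = 0.00148519
  f_B = 0.0812928
  f_C = 0.0204719
  f_D = 5.78221e-05
0.0146327 / 0.00409439 ≈ 3.574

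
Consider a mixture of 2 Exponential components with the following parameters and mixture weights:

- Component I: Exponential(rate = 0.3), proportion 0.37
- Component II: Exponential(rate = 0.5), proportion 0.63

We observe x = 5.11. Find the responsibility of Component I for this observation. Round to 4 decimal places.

Apply Bayes' rule: the posterior for each component is proportional to its prior times its likelihood at x.
Evaluate each component's likelihood at the observed value:
  p_I = 0.0647661
  p_II = 0.0388461
Unnormalised posteriors:
  π_I·p_I = 0.37 × 0.0647661 = 0.0239635
  π_II·p_II = 0.63 × 0.0388461 = 0.0244731
Sum: 0.0239635 + 0.0244731 = 0.0484365
P(Component I | data) = 0.0239635 / 0.0484365 ≈ 0.4947

0.4947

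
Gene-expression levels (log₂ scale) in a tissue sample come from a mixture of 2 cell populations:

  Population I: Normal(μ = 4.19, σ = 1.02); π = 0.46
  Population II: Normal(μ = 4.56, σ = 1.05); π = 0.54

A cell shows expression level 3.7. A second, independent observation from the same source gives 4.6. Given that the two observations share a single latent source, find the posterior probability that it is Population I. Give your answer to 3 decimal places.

0.509

Apply Bayes' rule: the posterior for each component is proportional to its prior times its likelihood at x.
Since both observations come from the same component, the likelihood for component k is f_k(x₁)·f_k(x₂).
  p_I = [0.348496] × [0.360765] = 0.125725
  p_II = [0.271675] × [0.379669] = 0.103147
Prior × likelihood for each component:
  π_I·p_I = 0.46 × 0.125725 = 0.0578336
  π_II·p_II = 0.54 × 0.103147 = 0.0556992
Evidence: 0.0578336 + 0.0556992 = 0.113533
So the posterior for Population I is 0.0578336 / 0.113533 ≈ 0.509.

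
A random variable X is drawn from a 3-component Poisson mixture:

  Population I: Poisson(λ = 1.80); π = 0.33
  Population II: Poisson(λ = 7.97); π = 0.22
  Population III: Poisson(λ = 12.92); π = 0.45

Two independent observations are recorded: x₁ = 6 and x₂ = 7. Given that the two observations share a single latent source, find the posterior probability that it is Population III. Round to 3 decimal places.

0.052

Apply Bayes' rule: the posterior for each component is proportional to its prior times its likelihood at x.
Since both observations come from the same component, the likelihood for component k is f_k(x₁)·f_k(x₂).
  f_I = [e^(−1.80)·1.80^6/6! = 0.00780859] × [0.00200792] = 1.5679e-05
  f_II = [e^(−7.97)·7.97^6/6! = 0.123052] × [0.140104] = 0.0172402
  f_III = [e^(−12.92)·12.92^6/6! = 0.0158182] × [0.0291959] = 0.000461828
Multiply by the mixture weights:
  w_I·f_I = 0.33 × 1.5679e-05 = 5.17408e-06
  w_II·f_II = 0.22 × 0.0172402 = 0.00379283
  w_III·f_III = 0.45 × 0.000461828 = 0.000207823
Evidence: 5.17408e-06 + 0.00379283 + 0.000207823 = 0.00400583
P(Population III | x) = 0.000207823 / 0.00400583 ≈ 0.052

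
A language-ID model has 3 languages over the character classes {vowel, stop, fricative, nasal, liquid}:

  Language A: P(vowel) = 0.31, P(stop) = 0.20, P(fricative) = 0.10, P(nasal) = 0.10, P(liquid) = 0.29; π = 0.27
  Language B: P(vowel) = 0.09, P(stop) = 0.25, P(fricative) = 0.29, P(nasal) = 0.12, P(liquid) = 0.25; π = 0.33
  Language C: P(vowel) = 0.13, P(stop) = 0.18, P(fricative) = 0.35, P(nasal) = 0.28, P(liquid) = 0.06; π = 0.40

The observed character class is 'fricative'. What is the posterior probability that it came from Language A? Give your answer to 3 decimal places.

0.103

Posterior ∝ prior × likelihood, so P(k | x) ∝ π_k f_k(x); normalise over all components.
Component likelihoods at x = 'fricative':
  L_A = P(fricative | comp) = 0.10
  L_B = P(fricative | comp) = 0.29
  L_C = P(fricative | comp) = 0.35
Multiply by the mixture weights:
  π_A·L_A = 0.27 × 0.1 = 0.027
  π_B·L_B = 0.33 × 0.29 = 0.0957
  π_C·L_C = 0.40 × 0.35 = 0.14
Sum: 0.027 + 0.0957 + 0.14 = 0.2627
Responsibility of Language A: 0.027 / 0.2627 ≈ 0.103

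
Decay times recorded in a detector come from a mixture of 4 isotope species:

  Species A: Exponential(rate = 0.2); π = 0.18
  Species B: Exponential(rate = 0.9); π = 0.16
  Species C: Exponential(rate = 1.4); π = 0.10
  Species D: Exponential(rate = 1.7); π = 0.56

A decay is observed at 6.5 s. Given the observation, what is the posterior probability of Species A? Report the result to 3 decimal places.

0.957

Apply Bayes' rule: the posterior for each component is proportional to its prior times its likelihood at x.
Exponential densities:
  L_A = 0.0545064
  L_B = 0.00259191
  L_C = 0.000156332
  L_D = 2.70082e-05
Prior × likelihood for each component:
  w_A·L_A = 0.18 × 0.0545064 = 0.00981114
  w_B·L_B = 0.16 × 0.00259191 = 0.000414705
  w_C·L_C = 0.10 × 0.000156332 = 1.56332e-05
  w_D·L_D = 0.56 × 2.70082e-05 = 1.51246e-05
Denominator: 0.00981114 + 0.000414705 + 1.56332e-05 + 1.51246e-05 = 0.0102566
So the posterior for Species A is 0.00981114 / 0.0102566 ≈ 0.957.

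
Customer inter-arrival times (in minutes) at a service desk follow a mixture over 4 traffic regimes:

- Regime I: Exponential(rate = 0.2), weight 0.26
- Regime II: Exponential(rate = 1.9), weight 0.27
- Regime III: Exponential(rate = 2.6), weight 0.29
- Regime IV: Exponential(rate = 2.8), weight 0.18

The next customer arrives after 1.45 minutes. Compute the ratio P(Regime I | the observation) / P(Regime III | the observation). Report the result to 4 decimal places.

The posterior odds equal the prior odds times the likelihood ratio: (w_i/w_j)·(f_i(x)/f_j(x)).
Exponential densities:
  f_I = 0.149653
  f_II = 0.120857
  f_III = 0.0599354
  f_IV = 0.0482973
Posterior odds = (w_I·f_I) / (w_III·f_III) = (0.26·0.149653) / (0.29·0.0599354) = 0.0389097 / 0.0173813 ≈ 2.2386

2.2386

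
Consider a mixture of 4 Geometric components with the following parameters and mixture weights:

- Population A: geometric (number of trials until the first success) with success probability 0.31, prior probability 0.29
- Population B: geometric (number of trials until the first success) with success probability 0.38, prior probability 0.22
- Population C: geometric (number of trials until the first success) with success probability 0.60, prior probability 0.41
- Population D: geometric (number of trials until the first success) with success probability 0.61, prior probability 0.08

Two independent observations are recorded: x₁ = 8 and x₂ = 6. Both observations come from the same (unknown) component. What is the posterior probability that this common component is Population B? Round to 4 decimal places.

Apply Bayes' rule: the posterior for each component is proportional to its prior times its likelihood at x.
Since both observations come from the same component, the likelihood for component k is f_k(x₁)·f_k(x₂).
  p_A = [0.31·(1−0.31)^7 = 0.31·0.0744635 = 0.0230837] × [0.048485] = 0.00111921
  p_B = [0.38·(1−0.38)^7 = 0.38·0.0352161 = 0.0133821] × [0.034813] = 0.000465873
  p_C = [0.60·(1−0.60)^7 = 0.60·0.0016384 = 0.00098304] × [0.006144] = 6.0398e-06
  p_D = [0.61·(1−0.61)^7 = 0.61·0.00137231 = 0.000837109] × [0.00550368] = 4.60718e-06
Weight by the priors:
  π_A·p_A = 0.29 × 0.00111921 = 0.000324572
  π_B·p_B = 0.22 × 0.000465873 = 0.000102492
  π_C·p_C = 0.41 × 6.0398e-06 = 2.47632e-06
  π_D·p_D = 0.08 × 4.60718e-06 = 3.68574e-07
Sum: 0.000324572 + 0.000102492 + 2.47632e-06 + 3.68574e-07 = 0.000429909
P(Population B | x₁, x₂) = 0.000102492 / 0.000429909 ≈ 0.2384

0.2384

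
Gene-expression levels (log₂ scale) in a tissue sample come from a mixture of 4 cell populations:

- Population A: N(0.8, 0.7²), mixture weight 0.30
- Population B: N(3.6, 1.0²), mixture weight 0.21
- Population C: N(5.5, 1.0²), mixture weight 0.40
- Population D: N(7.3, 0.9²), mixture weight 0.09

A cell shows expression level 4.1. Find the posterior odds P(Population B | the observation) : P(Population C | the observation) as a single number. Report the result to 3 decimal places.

1.234

The posterior odds equal the prior odds times the likelihood ratio: (w_i/w_j)·(f_i(x)/f_j(x)).
Component likelihoods at x = 4.1:
  p_A = 8.50796e-06
  p_B = 0.352065
  p_C = 0.149727
  p_D = 0.000797072
0.0739337 / 0.059891 ≈ 1.234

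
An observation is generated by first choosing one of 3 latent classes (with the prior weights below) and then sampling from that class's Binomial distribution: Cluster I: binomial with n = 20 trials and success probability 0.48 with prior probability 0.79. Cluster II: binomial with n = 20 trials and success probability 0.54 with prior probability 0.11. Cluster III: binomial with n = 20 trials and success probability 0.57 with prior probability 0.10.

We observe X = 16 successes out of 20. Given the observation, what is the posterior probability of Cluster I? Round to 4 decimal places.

0.4021

By Bayes' theorem, P(k | x) = π_k f_k(x) / Σ_j π_j f_j(x).
Component likelihoods at x = 16 successes out of 20:
  L_I = 0.00281298
  L_II = 0.0113403
  L_III = 0.0205667
Unnormalised posteriors:
  π_I·L_I = 0.79 × 0.00281298 = 0.00222226
  π_II·L_II = 0.11 × 0.0113403 = 0.00124744
  π_III·L_III = 0.10 × 0.0205667 = 0.00205667
Normaliser: 0.00222226 + 0.00124744 + 0.00205667 = 0.00552636
Responsibility of Cluster I: 0.00222226 / 0.00552636 ≈ 0.4021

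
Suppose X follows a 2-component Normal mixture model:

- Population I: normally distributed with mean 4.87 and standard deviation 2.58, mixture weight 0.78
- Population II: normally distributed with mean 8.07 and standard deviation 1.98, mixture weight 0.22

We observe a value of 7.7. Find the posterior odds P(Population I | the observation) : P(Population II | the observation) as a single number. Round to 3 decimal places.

1.517

The posterior odds equal the prior odds times the likelihood ratio: (w_i/w_j)·(f_i(x)/f_j(x)).
Evaluate each component's likelihood at the observed value:
  f_I = 0.0847269
  f_II = 0.197999
Odds = (0.78/0.22) × (0.0847269/0.197999) = 3.54545 × 0.427917 ≈ 1.517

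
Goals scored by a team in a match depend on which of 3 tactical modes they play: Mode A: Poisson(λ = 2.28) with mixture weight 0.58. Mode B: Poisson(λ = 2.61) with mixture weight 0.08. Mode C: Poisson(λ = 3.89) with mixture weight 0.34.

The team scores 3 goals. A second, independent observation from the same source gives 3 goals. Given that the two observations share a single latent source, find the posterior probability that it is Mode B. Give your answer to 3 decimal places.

By Bayes' theorem, P(k | x) = π_k f_k(x) / Σ_j π_j f_j(x).
Since both observations come from the same component, the likelihood for component k is f_k(x₁)·f_k(x₂).
  p_A = [e^(−2.28)·2.28^3/3! = 0.202051] × [0.202051] = 0.0408248
  p_B = [e^(−2.61)·2.61^3/3! = 0.217902] × [0.217902] = 0.0474814
  p_C = [e^(−3.89)·3.89^3/3! = 0.200582] × [0.200582] = 0.0402332
Weight by the priors:
  π_A·p_A = 0.58 × 0.0408248 = 0.0236784
  π_B·p_B = 0.08 × 0.0474814 = 0.00379851
  π_C·p_C = 0.34 × 0.0402332 = 0.0136793
Marginal: 0.0236784 + 0.00379851 + 0.0136793 = 0.0411561
So the posterior for Mode B is 0.00379851 / 0.0411561 ≈ 0.092.

0.092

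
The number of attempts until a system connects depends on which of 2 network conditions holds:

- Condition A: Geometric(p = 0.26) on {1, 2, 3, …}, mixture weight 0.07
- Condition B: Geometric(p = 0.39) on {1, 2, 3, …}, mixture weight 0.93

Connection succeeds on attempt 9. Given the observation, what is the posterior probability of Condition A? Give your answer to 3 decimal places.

0.191

Posterior ∝ prior × likelihood, so P(k | x) ∝ π_k f_k(x); normalise over all components.
Component likelihoods at x = 9:
  p_A = 0.0233791
  p_B = 0.00747659
Multiply by the mixture weights:
  π_A·p_A = 0.07 × 0.0233791 = 0.00163653
  π_B·p_B = 0.93 × 0.00747659 = 0.00695322
Marginal: 0.00163653 + 0.00695322 = 0.00858976
P(Condition A | data) = 0.00163653 / 0.00858976 ≈ 0.191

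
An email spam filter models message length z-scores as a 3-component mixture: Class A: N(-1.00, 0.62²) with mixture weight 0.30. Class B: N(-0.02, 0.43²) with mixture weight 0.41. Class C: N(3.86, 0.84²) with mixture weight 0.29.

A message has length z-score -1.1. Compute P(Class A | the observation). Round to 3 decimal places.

Posterior ∝ prior × likelihood, so P(k | x) ∝ π_k f_k(x); normalise over all components.
Component likelihoods at x = -1.1:
  p_A = (1/(0.62·√(2π)))·exp(−(-1.1−-1.00)²/(2·0.62²)) = 0.643455·exp(-0.01301) = 0.63514
  p_B = (1/(0.43·√(2π)))·exp(−(-1.1−-0.02)²/(2·0.43²)) = 0.927773·exp(-3.15414) = 0.0395929
  p_C = (1/(0.84·√(2π)))·exp(−(-1.1−3.86)²/(2·0.84²)) = 0.474931·exp(-17.43311) = 1.27505e-08
Weight by the priors:
  π_A·p_A = 0.30 × 0.63514 = 0.190542
  π_B·p_B = 0.41 × 0.0395929 = 0.0162331
  π_C·p_C = 0.29 × 1.27505e-08 = 3.69766e-09
Sum: 0.190542 + 0.0162331 + 3.69766e-09 = 0.206775
P(Class A | -1.1) = 0.190542 / 0.206775 ≈ 0.921

0.921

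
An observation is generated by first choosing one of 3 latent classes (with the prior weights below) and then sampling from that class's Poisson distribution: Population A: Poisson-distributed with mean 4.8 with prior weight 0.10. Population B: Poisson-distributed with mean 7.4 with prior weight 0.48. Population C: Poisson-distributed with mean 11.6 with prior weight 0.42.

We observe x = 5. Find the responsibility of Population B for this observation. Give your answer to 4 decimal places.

0.6914

P(component k | x) = π_k·f_k(x) / marginal(x), where marginal(x) = Σ_j π_j·f_j(x).
Evaluate each component's likelihood at the observed value:
  f_A = e^(−4.8)·4.8^5/5! = 0.174748
  f_B = e^(−7.4)·7.4^5/5! = 0.113031
  f_C = e^(−11.6)·11.6^5/5! = 0.0160433
Prior × likelihood for each component:
  π_A·f_A = 0.10 × 0.174748 = 0.0174748
  π_B·f_B = 0.48 × 0.113031 = 0.054255
  π_C·f_C = 0.42 × 0.0160433 = 0.00673817
Marginal: 0.0174748 + 0.054255 + 0.00673817 = 0.0784679
P(Population B | data) = 0.054255 / 0.0784679 ≈ 0.6914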